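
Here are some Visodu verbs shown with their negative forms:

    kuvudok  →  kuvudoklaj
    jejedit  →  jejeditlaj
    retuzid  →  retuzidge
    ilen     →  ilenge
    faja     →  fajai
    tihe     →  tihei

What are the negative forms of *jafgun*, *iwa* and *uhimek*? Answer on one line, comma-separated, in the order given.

The alternation tracks the final sound of the stem — -laj when the stem ends in a voiceless consonant (*kuvudok*, *jejedit*); -ge when the stem ends in a voiced consonant (*retuzid*, *ilen*); -i when the stem ends in a vowel (*faja*, *tihe*).
Since the final sound of *jafgun* is /n/ (a voiced consonant), it takes -ge, giving *jafgunge*.
The final sound of *iwa* is /a/, which is a vowel, so the suffix is -i, giving *iwai*.
The final sound of *uhimek* is /k/, which is a voiceless consonant, so the suffix is -laj, giving *uhimeklaj*.

jafgunge, iwai, uhimeklaj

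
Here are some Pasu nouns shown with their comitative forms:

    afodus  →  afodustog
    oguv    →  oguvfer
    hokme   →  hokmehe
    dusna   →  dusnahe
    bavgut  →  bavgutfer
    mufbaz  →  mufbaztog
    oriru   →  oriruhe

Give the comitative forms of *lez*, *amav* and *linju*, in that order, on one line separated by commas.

Looking at the final sound of each stem: -tog when the stem ends in a sibilant (*afodus*, *mufbaz*); -fer when the stem ends in a non-sibilant consonant (*oguv*, *bavgut*); -he when the stem ends in a vowel (*hokme*, *dusna*, *oriru*).
Since the final sound of *lez* is /z/ (a sibilant), it takes -tog, giving *leztog*.
Since the final sound of *amav* is /v/ (a non-sibilant consonant), it takes -fer, giving *amavfer*.
Since the final sound of *linju* is /u/ (a vowel), it takes -he, giving *linjuhe*.

leztog, amavfer, linjuhe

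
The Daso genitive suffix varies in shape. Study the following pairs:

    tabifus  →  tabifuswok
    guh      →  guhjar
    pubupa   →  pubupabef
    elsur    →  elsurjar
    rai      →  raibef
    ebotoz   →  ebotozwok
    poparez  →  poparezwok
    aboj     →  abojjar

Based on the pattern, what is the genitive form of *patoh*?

patohjar

The pattern is sibilance of the final sound: -wok when the stem ends in a sibilant (*tabifus*, *ebotoz*, *poparez*); -jar when the stem ends in a non-sibilant consonant (*guh*, *elsur*, *aboj*); -bef when the stem ends in a vowel (*pubupa*, *rai*).
Since the final sound of *patoh* is /h/ (a non-sibilant consonant), it takes -jar, giving *patohjar*.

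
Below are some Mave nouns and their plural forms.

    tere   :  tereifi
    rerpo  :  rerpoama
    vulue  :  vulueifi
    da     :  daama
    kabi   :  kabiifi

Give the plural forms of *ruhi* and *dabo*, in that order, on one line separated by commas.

ruhiifi, daboama

Looking at the last vowel of each stem: -ifi when the last vowel of the stem is a front vowel (*tere*, *vulue*, *kabi*); -ama when the last vowel of the stem is a back vowel (*rerpo*, *da*).
*ruhi* — last vowel /i/ (a front vowel) → -ifi → *ruhiifi*.
*dabo* — last vowel /o/ (a back vowel) → -ama → *daboama*.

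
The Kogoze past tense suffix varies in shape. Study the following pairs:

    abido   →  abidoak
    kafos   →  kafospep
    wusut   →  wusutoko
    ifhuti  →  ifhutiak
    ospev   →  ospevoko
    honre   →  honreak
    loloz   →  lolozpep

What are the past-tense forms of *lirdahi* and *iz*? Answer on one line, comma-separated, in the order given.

lirdahiak, izpep

Looking at the final sound of each stem: -pep when the stem ends in a sibilant (*kafos*, *loloz*); -oko when the stem ends in a non-sibilant consonant (*wusut*, *ospev*); -ak when the stem ends in a vowel (*abido*, *ifhuti*, *honre*).
*lirdahi*: final sound = /i/, a vowel → -ak → *lirdahiak*.
*iz* — final sound /z/ (a sibilant) → -pep → *izpep*.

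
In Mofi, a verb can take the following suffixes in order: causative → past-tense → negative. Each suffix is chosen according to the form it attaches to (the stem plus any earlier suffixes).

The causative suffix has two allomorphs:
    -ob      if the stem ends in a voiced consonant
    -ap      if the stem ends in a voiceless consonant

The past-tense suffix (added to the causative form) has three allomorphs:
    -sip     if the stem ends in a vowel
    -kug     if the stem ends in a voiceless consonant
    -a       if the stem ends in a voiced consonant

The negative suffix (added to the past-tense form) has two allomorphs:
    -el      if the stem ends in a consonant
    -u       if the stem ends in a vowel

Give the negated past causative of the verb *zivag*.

*zivag* — final consonant /g/ (voiced) → -ob → *zivagob*.
The final sound of the causative form *zivagob* is /b/, which is a voiced consonant, so the past-tense suffix is -a, giving *zivagoba*.
Since the final sound of the past-tense form *zivagoba* is /a/ (a vowel), it takes -u, giving *zivagobau*.

zivagobau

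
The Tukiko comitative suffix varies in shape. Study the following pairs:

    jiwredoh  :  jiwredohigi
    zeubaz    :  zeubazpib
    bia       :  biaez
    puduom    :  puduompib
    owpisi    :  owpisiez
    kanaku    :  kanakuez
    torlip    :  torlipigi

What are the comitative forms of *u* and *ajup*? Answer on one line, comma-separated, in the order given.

uez, ajupigi

The suffix is conditioned by the final sound: -igi when the stem ends in a voiceless consonant (*jiwredoh*, *torlip*); -pib when the stem ends in a voiced consonant (*zeubaz*, *puduom*); -ez when the stem ends in a vowel (*bia*, *owpisi*, *kanaku*).
*u* — final sound /u/ (a vowel) → -ez → *uez*.
The final sound of *ajup* is /p/, which is a voiceless consonant, so the suffix is -igi, giving *ajupigi*.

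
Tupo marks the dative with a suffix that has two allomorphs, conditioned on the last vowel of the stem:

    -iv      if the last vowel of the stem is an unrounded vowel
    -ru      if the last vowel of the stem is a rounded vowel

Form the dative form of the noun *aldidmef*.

Since the last vowel of *aldidmef* is /e/ (an unrounded vowel), it takes -iv, giving *aldidmefiv*.

aldidmefiv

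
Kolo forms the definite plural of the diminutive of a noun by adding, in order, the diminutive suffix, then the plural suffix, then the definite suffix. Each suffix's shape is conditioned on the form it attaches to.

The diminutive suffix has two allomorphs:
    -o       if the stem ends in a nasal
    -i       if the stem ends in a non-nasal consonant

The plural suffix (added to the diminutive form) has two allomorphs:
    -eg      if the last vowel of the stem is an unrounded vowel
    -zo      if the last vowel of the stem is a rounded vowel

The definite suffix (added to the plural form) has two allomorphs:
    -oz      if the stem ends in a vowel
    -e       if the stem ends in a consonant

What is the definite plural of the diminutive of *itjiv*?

itjiviege

*itjiv* — final consonant /v/ (non-nasal) → -i → *itjivi*.
The last vowel of the diminutive form *itjivi* is /i/, which is an unrounded vowel, so the plural suffix is -eg, giving *itjivieg*.
The final sound of the plural form *itjivieg* is /g/, which is a consonant, so the definite suffix is -e, giving *itjiviege*.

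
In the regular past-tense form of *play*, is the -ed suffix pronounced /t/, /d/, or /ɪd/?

The stem *play* ends in a voiced sound other than /d/.
The -ed suffix is realized as /ɪd/ after /t, d/; as /t/ after other voiceless consonants; and as /d/ after other voiced sounds.
So -ed on *play* is pronounced /d/.

/d/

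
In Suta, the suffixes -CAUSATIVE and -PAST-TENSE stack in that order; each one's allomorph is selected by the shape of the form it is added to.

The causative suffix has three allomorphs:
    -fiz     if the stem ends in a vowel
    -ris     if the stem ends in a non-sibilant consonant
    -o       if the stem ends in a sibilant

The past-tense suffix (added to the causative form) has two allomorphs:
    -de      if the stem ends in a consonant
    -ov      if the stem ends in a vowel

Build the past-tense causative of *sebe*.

*sebe* — final sound /e/ (a vowel) → -fiz → *sebefiz*.
The causative form *sebefiz* — final sound /z/ (a consonant) → -de → *sebefizde*.

sebefizde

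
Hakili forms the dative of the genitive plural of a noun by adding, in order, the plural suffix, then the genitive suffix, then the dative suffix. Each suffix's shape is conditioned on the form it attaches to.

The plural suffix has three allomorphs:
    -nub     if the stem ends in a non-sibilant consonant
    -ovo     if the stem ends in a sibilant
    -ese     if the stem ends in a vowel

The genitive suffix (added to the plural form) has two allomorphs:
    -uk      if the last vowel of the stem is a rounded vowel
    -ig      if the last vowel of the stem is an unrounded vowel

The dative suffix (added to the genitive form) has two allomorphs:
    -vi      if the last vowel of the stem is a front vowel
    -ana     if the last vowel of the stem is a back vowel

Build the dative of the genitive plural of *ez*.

Since the final sound of *ez* is /z/ (a sibilant), it takes -ovo, giving *ezovo*.
The last vowel of the plural form *ezovo* is /o/, which is a rounded vowel, so the genitive suffix is -uk, giving *ezovouk*.
The genitive form *ezovouk*: last vowel = /u/, a back vowel → -ana → *ezovoukana*.

ezovoukana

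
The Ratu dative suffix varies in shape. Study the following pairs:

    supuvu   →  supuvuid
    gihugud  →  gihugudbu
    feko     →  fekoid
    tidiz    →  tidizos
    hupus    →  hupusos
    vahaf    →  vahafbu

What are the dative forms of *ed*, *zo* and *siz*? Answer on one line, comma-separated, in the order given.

edbu, zoid, sizos

The suffix is conditioned by the final sound: -os when the stem ends in a sibilant (*tidiz*, *hupus*); -bu when the stem ends in a non-sibilant consonant (*gihugud*, *vahaf*); -id when the stem ends in a vowel (*supuvu*, *feko*).
The final sound of *ed* is /d/, which is a non-sibilant consonant, so the suffix is -bu, giving *edbu*.
*zo* — final sound /o/ (a vowel) → -id → *zoid*.
The final sound of *siz* is /z/, which is a sibilant, so the suffix is -os, giving *sizos*.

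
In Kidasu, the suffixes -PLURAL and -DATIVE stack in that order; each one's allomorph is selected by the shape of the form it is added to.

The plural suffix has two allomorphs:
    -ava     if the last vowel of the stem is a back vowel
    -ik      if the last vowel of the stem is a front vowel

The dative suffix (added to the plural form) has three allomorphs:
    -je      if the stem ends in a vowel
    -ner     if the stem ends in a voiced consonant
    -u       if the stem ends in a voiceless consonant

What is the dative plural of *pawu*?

pawuavaje

*pawu* — last vowel /u/ (a back vowel) → -ava → *pawuava*.
The final sound of the plural form *pawuava* is /a/, which is a vowel, so the dative suffix is -je, giving *pawuavaje*.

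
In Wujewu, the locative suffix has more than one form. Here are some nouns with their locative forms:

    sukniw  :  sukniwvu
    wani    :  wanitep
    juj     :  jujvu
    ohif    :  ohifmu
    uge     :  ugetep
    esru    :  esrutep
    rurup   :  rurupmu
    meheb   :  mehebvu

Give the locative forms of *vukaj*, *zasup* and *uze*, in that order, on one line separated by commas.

The pattern is voicing of the final sound: -mu when the stem ends in a voiceless consonant (*ohif*, *rurup*); -vu when the stem ends in a voiced consonant (*sukniw*, *juj*, *meheb*); -tep when the stem ends in a vowel (*wani*, *uge*, *esru*).
The final sound of *vukaj* is /j/, which is a voiced consonant, so the suffix is -vu, giving *vukajvu*.
*zasup*: final sound = /p/, a voiceless consonant → -mu → *zasupmu*.
*uze*: final sound = /e/, a vowel → -tep → *uzetep*.

vukajvu, zasupmu, uzetep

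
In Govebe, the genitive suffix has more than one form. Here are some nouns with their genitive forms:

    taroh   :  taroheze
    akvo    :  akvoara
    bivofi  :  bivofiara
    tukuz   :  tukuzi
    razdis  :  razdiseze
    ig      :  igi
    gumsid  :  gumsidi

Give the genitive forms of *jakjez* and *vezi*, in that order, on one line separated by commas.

jakjezi, veziara

The suffix is conditioned by the final sound: -eze when the stem ends in a voiceless consonant (*taroh*, *razdis*); -i when the stem ends in a voiced consonant (*tukuz*, *ig*, *gumsid*); -ara when the stem ends in a vowel (*akvo*, *bivofi*).
The final sound of *jakjez* is /z/, which is a voiced consonant, so the suffix is -i, giving *jakjezi*.
*vezi* — final sound /i/ (a vowel) → -ara → *veziara*.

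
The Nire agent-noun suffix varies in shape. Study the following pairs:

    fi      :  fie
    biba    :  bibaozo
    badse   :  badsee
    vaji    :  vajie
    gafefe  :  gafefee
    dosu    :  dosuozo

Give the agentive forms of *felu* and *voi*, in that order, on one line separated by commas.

The suffix is conditioned by the last vowel: -e when the last vowel of the stem is a front vowel (*fi*, *badse*, *vaji*, *gafefe*); -ozo when the last vowel of the stem is a back vowel (*biba*, *dosu*).
The last vowel of *felu* is /u/, which is a back vowel, so the suffix is -ozo, giving *feluozo*.
Since the last vowel of *voi* is /i/ (a front vowel), it takes -e, giving *voie*.

feluozo, voie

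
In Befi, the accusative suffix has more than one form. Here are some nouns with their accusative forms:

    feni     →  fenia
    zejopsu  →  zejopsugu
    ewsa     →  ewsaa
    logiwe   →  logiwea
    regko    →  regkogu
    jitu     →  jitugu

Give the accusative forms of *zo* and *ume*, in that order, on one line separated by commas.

zogu, umea

The suffix is conditioned by the last vowel: -gu when the last vowel of the stem is a rounded vowel (*zejopsu*, *regko*, *jitu*); -a when the last vowel of the stem is an unrounded vowel (*feni*, *ewsa*, *logiwe*).
Since the last vowel of *zo* is /o/ (a rounded vowel), it takes -gu, giving *zogu*.
Since the last vowel of *ume* is /e/ (an unrounded vowel), it takes -a, giving *umea*.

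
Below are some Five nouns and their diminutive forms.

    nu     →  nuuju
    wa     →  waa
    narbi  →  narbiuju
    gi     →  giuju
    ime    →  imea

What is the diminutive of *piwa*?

piwaa

The suffix is conditioned by the last vowel: -uju when the last vowel of the stem is a high vowel (*nu*, *narbi*, *gi*); -a when the last vowel of the stem is a non-high vowel (*wa*, *ime*).
The last vowel of *piwa* is /a/, which is a non-high vowel, so the suffix is -a, giving *piwaa*.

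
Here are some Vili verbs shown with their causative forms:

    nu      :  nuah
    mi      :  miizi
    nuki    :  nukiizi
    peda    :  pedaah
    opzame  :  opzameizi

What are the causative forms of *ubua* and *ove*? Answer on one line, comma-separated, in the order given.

The alternation tracks the last vowel of the stem — -izi when the last vowel of the stem is a front vowel (*mi*, *nuki*, *opzame*); -ah when the last vowel of the stem is a back vowel (*nu*, *peda*).
Since the last vowel of *ubua* is /a/ (a back vowel), it takes -ah, giving *ubuaah*.
Since the last vowel of *ove* is /e/ (a front vowel), it takes -izi, giving *oveizi*.

ubuaah, oveizi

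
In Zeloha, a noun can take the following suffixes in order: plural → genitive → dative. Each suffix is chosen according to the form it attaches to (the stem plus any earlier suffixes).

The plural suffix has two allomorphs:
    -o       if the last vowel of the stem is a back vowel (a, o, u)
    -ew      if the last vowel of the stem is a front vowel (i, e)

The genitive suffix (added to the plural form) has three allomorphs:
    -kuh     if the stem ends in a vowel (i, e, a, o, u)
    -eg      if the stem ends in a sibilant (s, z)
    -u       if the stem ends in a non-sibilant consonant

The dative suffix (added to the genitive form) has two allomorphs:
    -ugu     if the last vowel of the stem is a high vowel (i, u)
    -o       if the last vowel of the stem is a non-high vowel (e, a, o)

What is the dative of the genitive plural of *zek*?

zekewuugu

*zek* — last vowel /e/ (a front vowel) → -ew → *zekew*.
The final sound of the plural form *zekew* is /w/, which is a non-sibilant consonant, so the genitive suffix is -u, giving *zekewu*.
The genitive form *zekewu* — last vowel /u/ (a high vowel) → -ugu → *zekewuugu*.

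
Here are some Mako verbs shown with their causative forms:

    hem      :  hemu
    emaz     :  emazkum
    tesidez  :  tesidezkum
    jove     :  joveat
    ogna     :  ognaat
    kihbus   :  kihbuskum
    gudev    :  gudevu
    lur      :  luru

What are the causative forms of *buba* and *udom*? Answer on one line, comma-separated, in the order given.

bubaat, udomu

Looking at the final sound of each stem: -kum when the stem ends in a sibilant (*emaz*, *tesidez*, *kihbus*); -u when the stem ends in a non-sibilant consonant (*hem*, *gudev*, *lur*); -at when the stem ends in a vowel (*jove*, *ogna*).
Since the final sound of *buba* is /a/ (a vowel), it takes -at, giving *bubaat*.
Since the final sound of *udom* is /m/ (a non-sibilant consonant), it takes -u, giving *udomu*.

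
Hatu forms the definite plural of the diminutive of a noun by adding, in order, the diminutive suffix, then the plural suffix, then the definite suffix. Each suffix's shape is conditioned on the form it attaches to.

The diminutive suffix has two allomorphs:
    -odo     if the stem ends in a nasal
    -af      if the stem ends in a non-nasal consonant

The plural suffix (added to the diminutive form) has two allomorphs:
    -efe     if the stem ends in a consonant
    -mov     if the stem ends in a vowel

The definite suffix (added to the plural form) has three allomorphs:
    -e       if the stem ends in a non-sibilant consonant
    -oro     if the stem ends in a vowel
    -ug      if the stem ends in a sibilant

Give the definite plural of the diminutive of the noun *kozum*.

kozumodomove

*kozum* — final consonant /m/ (a nasal) → -odo → *kozumodo*.
The final sound of the diminutive form *kozumodo* is /o/, which is a vowel, so the plural suffix is -mov, giving *kozumodomov*.
The final sound of the plural form *kozumodomov* is /v/, which is a non-sibilant consonant, so the definite suffix is -e, giving *kozumodomove*.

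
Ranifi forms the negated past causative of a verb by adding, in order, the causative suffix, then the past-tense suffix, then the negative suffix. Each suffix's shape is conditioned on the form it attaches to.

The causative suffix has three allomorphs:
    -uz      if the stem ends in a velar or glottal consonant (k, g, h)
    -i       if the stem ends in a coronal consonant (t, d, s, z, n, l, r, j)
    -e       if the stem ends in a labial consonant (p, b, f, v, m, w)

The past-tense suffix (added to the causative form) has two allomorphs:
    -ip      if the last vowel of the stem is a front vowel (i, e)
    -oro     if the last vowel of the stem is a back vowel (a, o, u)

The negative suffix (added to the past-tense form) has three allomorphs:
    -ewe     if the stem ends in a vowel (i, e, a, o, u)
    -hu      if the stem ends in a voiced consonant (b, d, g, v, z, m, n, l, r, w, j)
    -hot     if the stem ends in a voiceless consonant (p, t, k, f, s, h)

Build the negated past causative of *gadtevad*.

gadtevadiiphot

Since the final consonant of *gadtevad* is /d/ (coronal), it takes -i, giving *gadtevadi*.
The causative form *gadtevadi*: last vowel = /i/, a front vowel → -ip → *gadtevadiip*.
The past-tense form *gadtevadiip*: final sound = /p/, a voiceless consonant → -hot → *gadtevadiiphot*.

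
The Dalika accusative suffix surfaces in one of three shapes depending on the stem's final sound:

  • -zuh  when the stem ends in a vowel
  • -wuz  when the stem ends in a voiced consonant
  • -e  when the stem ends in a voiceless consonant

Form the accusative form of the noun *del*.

*del* — final sound /l/ (a voiced consonant) → -wuz → *delwuz*.

delwuz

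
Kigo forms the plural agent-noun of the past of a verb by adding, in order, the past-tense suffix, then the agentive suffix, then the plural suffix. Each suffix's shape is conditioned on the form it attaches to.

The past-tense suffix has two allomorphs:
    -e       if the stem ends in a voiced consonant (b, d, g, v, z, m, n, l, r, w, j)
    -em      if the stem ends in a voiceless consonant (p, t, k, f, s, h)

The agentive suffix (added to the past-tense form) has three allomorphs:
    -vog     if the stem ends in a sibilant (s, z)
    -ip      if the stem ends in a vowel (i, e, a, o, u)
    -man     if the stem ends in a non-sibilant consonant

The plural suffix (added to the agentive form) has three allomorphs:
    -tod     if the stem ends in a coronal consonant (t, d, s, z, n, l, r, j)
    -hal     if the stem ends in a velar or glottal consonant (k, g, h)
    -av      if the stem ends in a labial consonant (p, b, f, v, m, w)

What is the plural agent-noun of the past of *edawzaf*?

edawzafemmantod

*edawzaf*: final consonant = /f/, voiceless → -em → *edawzafem*.
Since the final sound of the past-tense form *edawzafem* is /m/ (a non-sibilant consonant), it takes -man, giving *edawzafemman*.
Since the final consonant of the agentive form *edawzafemman* is /n/ (coronal), it takes -tod, giving *edawzafemmantod*.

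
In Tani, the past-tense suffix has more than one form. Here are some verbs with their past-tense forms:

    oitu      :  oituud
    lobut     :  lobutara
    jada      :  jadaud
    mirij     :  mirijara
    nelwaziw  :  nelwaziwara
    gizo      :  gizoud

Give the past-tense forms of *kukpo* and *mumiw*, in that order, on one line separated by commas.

kukpoud, mumiwara

The pattern is consonant vs. vowel: -ara when the stem ends in a consonant (*lobut*, *mirij*, *nelwaziw*); -ud when the stem ends in a vowel (*oitu*, *jada*, *gizo*).
Since the final sound of *kukpo* is /o/ (a vowel), it takes -ud, giving *kukpoud*.
*mumiw* — final sound /w/ (a consonant) → -ara → *mumiwara*.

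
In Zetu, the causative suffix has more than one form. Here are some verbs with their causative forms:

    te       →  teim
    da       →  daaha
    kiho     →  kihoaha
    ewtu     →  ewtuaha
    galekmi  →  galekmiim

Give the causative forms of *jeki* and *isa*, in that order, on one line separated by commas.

jekiim, isaaha

The pattern is front/back vowel harmony: -im when the last vowel of the stem is a front vowel (*te*, *galekmi*); -aha when the last vowel of the stem is a back vowel (*da*, *kiho*, *ewtu*).
The last vowel of *jeki* is /i/, which is a front vowel, so the suffix is -im, giving *jekiim*.
Since the last vowel of *isa* is /a/ (a back vowel), it takes -aha, giving *isaaha*.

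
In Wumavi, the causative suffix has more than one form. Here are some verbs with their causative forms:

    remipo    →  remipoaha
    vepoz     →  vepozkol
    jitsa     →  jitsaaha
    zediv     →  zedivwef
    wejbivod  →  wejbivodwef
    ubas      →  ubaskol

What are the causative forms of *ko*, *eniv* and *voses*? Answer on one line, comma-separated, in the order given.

Looking at the final sound of each stem: -kol when the stem ends in a sibilant (*vepoz*, *ubas*); -wef when the stem ends in a non-sibilant consonant (*zediv*, *wejbivod*); -aha when the stem ends in a vowel (*remipo*, *jitsa*).
Since the final sound of *ko* is /o/ (a vowel), it takes -aha, giving *koaha*.
Since the final sound of *eniv* is /v/ (a non-sibilant consonant), it takes -wef, giving *enivwef*.
*voses* — final sound /s/ (a sibilant) → -kol → *voseskol*.

koaha, enivwef, voseskol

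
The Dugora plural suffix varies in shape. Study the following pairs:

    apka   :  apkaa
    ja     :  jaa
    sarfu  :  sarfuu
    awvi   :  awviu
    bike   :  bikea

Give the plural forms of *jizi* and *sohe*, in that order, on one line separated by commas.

The alternation tracks the last vowel of the stem — -u when the last vowel of the stem is a high vowel (*sarfu*, *awvi*); -a when the last vowel of the stem is a non-high vowel (*apka*, *ja*, *bike*).
*jizi*: last vowel = /i/, a high vowel → -u → *jiziu*.
*sohe* — last vowel /e/ (a non-high vowel) → -a → *sohea*.

jiziu, sohea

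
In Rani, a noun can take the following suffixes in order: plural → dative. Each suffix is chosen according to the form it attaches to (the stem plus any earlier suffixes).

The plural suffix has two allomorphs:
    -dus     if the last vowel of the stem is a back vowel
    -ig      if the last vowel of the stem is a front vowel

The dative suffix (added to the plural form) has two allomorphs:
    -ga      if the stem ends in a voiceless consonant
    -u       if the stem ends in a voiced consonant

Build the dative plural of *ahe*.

Since the last vowel of *ahe* is /e/ (a front vowel), it takes -ig, giving *aheig*.
The plural form *aheig* — final consonant /g/ (voiced) → -u → *aheigu*.

aheigu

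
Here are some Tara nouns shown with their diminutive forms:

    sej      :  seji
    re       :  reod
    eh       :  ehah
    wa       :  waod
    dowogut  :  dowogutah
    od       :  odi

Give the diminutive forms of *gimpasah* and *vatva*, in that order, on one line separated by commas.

Looking at the final sound of each stem: -ah when the stem ends in a voiceless consonant (*eh*, *dowogut*); -i when the stem ends in a voiced consonant (*sej*, *od*); -od when the stem ends in a vowel (*re*, *wa*).
*gimpasah*: final sound = /h/, a voiceless consonant → -ah → *gimpasahah*.
*vatva*: final sound = /a/, a vowel → -od → *vatvaod*.

gimpasahah, vatvaod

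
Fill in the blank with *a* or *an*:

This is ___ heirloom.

an

The indefinite article is chosen by the initial *sound* of the following word, not its spelling.
*heirloom* begins with the sound /ɛ/ (silent h) — a vowel sound.
So the article is *an*: This is an heirloom.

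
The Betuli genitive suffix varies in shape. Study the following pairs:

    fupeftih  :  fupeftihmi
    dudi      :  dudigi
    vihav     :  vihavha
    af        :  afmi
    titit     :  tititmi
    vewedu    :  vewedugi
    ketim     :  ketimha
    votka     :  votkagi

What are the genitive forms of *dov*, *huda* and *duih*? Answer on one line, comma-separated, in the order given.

dovha, hudagi, duihmi

Looking at the final sound of each stem: -mi when the stem ends in a voiceless consonant (*fupeftih*, *af*, *titit*); -ha when the stem ends in a voiced consonant (*vihav*, *ketim*); -gi when the stem ends in a vowel (*dudi*, *vewedu*, *votka*).
*dov*: final sound = /v/, a voiced consonant → -ha → *dovha*.
The final sound of *huda* is /a/, which is a vowel, so the suffix is -gi, giving *hudagi*.
Since the final sound of *duih* is /h/ (a voiceless consonant), it takes -mi, giving *duihmi*.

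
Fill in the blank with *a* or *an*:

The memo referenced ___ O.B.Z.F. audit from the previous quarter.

an

The indefinite article is chosen by the initial *sound* of the following word, not its spelling.
The initialism *O.B.Z.F.* is read letter by letter; the first letter, O, is pronounced /oʊ/, which begins with a vowel sound.
So the article is *an*: The memo referenced an O.B.Z.F. audit from the previous quarter.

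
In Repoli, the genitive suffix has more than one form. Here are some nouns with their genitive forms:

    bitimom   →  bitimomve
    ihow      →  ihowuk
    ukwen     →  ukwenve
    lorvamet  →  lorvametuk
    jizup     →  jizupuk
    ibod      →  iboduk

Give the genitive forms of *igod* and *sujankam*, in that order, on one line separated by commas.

The alternation tracks the final consonant of the stem — -ve when the stem ends in a nasal (*bitimom*, *ukwen*); -uk when the stem ends in a non-nasal consonant (*ihow*, *lorvamet*, *jizup*, *ibod*).
*igod* — final consonant /d/ (non-nasal) → -uk → *igoduk*.
Since the final consonant of *sujankam* is /m/ (a nasal), it takes -ve, giving *sujankamve*.

igoduk, sujankamve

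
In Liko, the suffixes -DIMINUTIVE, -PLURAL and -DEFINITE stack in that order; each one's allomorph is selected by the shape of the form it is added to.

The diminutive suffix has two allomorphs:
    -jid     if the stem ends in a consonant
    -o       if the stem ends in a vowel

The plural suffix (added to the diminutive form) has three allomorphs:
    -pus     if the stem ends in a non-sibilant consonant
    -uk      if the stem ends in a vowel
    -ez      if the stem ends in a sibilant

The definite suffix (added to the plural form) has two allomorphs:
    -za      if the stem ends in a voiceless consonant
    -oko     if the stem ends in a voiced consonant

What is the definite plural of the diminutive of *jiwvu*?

The final sound of *jiwvu* is /u/, which is a vowel, so the diminutive suffix is -o, giving *jiwvuo*.
The diminutive form *jiwvuo*: final sound = /o/, a vowel → -uk → *jiwvuouk*.
Since the final consonant of the plural form *jiwvuouk* is /k/ (voiceless), it takes -za, giving *jiwvuoukza*.

jiwvuoukza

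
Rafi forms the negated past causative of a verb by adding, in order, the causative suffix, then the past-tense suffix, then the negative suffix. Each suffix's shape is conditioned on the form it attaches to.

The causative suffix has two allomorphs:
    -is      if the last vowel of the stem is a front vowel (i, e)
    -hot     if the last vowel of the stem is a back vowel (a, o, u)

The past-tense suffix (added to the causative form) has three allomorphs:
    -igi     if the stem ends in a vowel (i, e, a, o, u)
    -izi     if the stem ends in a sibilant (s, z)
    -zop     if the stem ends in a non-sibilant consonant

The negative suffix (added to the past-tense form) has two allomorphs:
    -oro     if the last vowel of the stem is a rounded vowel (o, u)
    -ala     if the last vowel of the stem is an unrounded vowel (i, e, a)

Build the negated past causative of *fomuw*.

fomuwhotzoporo

The last vowel of *fomuw* is /u/, which is a back vowel, so the causative suffix is -hot, giving *fomuwhot*.
Since the final sound of the causative form *fomuwhot* is /t/ (a non-sibilant consonant), it takes -zop, giving *fomuwhotzop*.
The past-tense form *fomuwhotzop*: last vowel = /o/, a rounded vowel → -oro → *fomuwhotzoporo*.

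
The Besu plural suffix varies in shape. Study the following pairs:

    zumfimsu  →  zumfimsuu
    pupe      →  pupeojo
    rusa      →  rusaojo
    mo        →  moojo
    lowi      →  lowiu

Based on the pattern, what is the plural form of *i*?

iu

The pattern is height harmony: -u when the last vowel of the stem is a high vowel (*zumfimsu*, *lowi*); -ojo when the last vowel of the stem is a non-high vowel (*pupe*, *rusa*, *mo*).
*i*: last vowel = /i/, a high vowel → -u → *iu*.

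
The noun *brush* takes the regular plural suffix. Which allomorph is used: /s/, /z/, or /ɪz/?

The stem *brush* ends in a sibilant (/s, z, ʃ, ʒ, tʃ, dʒ/).
The plural suffix surfaces as /ɪz/ after sibilants, /s/ after other voiceless consonants, and /z/ after other voiced sounds.
So the plural -s on *brush* is pronounced /ɪz/.

/ɪz/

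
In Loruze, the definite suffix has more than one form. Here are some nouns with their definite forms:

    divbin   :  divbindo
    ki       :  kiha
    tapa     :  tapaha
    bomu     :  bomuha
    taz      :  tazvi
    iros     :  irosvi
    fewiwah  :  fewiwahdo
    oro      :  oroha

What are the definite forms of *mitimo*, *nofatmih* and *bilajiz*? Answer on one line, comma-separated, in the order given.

mitimoha, nofatmihdo, bilajizvi

The pattern is sibilance of the final sound: -vi when the stem ends in a sibilant (*taz*, *iros*); -do when the stem ends in a non-sibilant consonant (*divbin*, *fewiwah*); -ha when the stem ends in a vowel (*ki*, *tapa*, *bomu*, *oro*).
The final sound of *mitimo* is /o/, which is a vowel, so the suffix is -ha, giving *mitimoha*.
*nofatmih*: final sound = /h/, a non-sibilant consonant → -do → *nofatmihdo*.
The final sound of *bilajiz* is /z/, which is a sibilant, so the suffix is -vi, giving *bilajizvi*.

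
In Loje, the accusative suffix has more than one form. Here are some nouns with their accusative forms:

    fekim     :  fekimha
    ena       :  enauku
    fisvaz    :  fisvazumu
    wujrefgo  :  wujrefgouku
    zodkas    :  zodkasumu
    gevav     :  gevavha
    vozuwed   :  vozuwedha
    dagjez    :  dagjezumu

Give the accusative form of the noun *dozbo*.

The suffix is conditioned by the final sound: -umu when the stem ends in a sibilant (*fisvaz*, *zodkas*, *dagjez*); -ha when the stem ends in a non-sibilant consonant (*fekim*, *gevav*, *vozuwed*); -uku when the stem ends in a vowel (*ena*, *wujrefgo*).
Since the final sound of *dozbo* is /o/ (a vowel), it takes -uku, giving *dozbouku*.

dozbouku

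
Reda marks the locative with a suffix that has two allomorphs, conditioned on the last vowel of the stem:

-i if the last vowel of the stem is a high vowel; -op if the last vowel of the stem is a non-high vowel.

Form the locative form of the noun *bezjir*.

bezjiri

The last vowel of *bezjir* is /i/, which is a high vowel, so the suffix is -i, giving *bezjiri*.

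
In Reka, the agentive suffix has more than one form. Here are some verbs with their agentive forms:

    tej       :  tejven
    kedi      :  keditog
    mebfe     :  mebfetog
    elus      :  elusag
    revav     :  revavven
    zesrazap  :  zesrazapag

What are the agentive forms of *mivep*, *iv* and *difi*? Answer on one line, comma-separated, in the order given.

mivepag, ivven, difitog

The alternation tracks the final sound of the stem — -ag when the stem ends in a voiceless consonant (*elus*, *zesrazap*); -ven when the stem ends in a voiced consonant (*tej*, *revav*); -tog when the stem ends in a vowel (*kedi*, *mebfe*).
*mivep*: final sound = /p/, a voiceless consonant → -ag → *mivepag*.
*iv*: final sound = /v/, a voiced consonant → -ven → *ivven*.
Since the final sound of *difi* is /i/ (a vowel), it takes -tog, giving *difitog*.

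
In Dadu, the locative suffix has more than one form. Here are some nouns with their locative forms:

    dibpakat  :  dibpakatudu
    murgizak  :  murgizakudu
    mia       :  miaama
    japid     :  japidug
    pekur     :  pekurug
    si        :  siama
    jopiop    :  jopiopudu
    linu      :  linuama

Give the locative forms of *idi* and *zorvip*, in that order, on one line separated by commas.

The alternation tracks the final sound of the stem — -udu when the stem ends in a voiceless consonant (*dibpakat*, *murgizak*, *jopiop*); -ug when the stem ends in a voiced consonant (*japid*, *pekur*); -ama when the stem ends in a vowel (*mia*, *si*, *linu*).
*idi*: final sound = /i/, a vowel → -ama → *idiama*.
The final sound of *zorvip* is /p/, which is a voiceless consonant, so the suffix is -udu, giving *zorvipudu*.

idiama, zorvipudu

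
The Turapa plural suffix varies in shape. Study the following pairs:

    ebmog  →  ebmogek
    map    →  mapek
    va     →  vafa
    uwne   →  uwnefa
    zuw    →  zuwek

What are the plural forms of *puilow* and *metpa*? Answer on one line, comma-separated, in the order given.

puilowek, metpafa

The alternation tracks the final sound of the stem — -ek when the stem ends in a consonant (*ebmog*, *map*, *zuw*); -fa when the stem ends in a vowel (*va*, *uwne*).
*puilow*: final sound = /w/, a consonant → -ek → *puilowek*.
*metpa*: final sound = /a/, a vowel → -fa → *metpafa*.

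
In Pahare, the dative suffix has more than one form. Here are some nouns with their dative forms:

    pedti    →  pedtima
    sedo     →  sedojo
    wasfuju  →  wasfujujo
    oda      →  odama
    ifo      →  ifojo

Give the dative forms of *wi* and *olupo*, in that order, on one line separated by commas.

Looking at the last vowel of each stem: -jo when the last vowel of the stem is a rounded vowel (*sedo*, *wasfuju*, *ifo*); -ma when the last vowel of the stem is an unrounded vowel (*pedti*, *oda*).
Since the last vowel of *wi* is /i/ (an unrounded vowel), it takes -ma, giving *wima*.
*olupo* — last vowel /o/ (a rounded vowel) → -jo → *olupojo*.

wima, olupojo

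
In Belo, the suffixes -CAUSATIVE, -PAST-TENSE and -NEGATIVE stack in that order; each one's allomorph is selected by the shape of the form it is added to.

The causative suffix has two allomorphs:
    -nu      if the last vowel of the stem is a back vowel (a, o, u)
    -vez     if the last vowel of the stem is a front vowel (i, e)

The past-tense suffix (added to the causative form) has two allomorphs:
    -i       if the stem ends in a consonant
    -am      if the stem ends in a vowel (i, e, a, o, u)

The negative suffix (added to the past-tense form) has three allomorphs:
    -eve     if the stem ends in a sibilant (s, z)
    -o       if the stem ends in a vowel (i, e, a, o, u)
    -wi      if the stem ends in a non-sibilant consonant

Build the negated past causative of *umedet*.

Since the last vowel of *umedet* is /e/ (a front vowel), it takes -vez, giving *umedetvez*.
The causative form *umedetvez* — final sound /z/ (a consonant) → -i → *umedetvezi*.
The past-tense form *umedetvezi*: final sound = /i/, a vowel → -o → *umedetvezio*.

umedetvezio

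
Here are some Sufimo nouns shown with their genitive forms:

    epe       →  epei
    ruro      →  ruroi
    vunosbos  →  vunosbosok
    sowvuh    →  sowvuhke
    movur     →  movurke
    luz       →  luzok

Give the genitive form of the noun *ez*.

The alternation tracks the final sound of the stem — -ok when the stem ends in a sibilant (*vunosbos*, *luz*); -ke when the stem ends in a non-sibilant consonant (*sowvuh*, *movur*); -i when the stem ends in a vowel (*epe*, *ruro*).
The final sound of *ez* is /z/, which is a sibilant, so the suffix is -ok, giving *ezok*.

ezok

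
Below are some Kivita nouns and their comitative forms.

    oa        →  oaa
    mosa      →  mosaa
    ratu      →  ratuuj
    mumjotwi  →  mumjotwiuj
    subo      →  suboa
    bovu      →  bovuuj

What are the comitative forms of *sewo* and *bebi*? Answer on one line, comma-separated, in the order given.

The pattern is height harmony: -uj when the last vowel of the stem is a high vowel (*ratu*, *mumjotwi*, *bovu*); -a when the last vowel of the stem is a non-high vowel (*oa*, *mosa*, *subo*).
*sewo*: last vowel = /o/, a non-high vowel → -a → *sewoa*.
Since the last vowel of *bebi* is /i/ (a high vowel), it takes -uj, giving *bebiuj*.

sewoa, bebiuj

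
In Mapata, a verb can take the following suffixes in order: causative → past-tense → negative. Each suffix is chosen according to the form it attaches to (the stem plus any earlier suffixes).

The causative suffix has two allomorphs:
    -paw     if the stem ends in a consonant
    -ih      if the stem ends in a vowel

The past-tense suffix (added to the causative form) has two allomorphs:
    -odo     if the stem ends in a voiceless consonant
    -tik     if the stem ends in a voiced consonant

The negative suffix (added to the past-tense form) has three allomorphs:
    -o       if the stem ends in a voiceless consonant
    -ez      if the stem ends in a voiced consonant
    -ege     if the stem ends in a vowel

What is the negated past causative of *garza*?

garzaihodoege

The final sound of *garza* is /a/, which is a vowel, so the causative suffix is -ih, giving *garzaih*.
Since the final consonant of the causative form *garzaih* is /h/ (voiceless), it takes -odo, giving *garzaihodo*.
The past-tense form *garzaihodo*: final sound = /o/, a vowel → -ege → *garzaihodoege*.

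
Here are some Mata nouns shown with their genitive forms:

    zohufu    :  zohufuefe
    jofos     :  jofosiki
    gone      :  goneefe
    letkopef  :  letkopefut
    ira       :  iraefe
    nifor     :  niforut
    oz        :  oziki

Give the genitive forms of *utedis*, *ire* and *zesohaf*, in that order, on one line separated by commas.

The pattern is sibilance of the final sound: -iki when the stem ends in a sibilant (*jofos*, *oz*); -ut when the stem ends in a non-sibilant consonant (*letkopef*, *nifor*); -efe when the stem ends in a vowel (*zohufu*, *gone*, *ira*).
The final sound of *utedis* is /s/, which is a sibilant, so the suffix is -iki, giving *utedisiki*.
*ire* — final sound /e/ (a vowel) → -efe → *ireefe*.
*zesohaf*: final sound = /f/, a non-sibilant consonant → -ut → *zesohafut*.

utedisiki, ireefe, zesohafut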